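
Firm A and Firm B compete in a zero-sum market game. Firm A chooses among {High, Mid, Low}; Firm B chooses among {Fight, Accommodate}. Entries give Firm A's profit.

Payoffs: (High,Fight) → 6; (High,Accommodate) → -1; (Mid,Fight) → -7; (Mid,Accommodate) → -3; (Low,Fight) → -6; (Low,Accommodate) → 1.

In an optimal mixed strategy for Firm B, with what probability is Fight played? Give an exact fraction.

1/7

Row minima: High → -1, Mid → -7, Low → -6; maximin = -1.
Column maxima: Fight → 6, Accommodate → 1; minimax = 1.
-1 ≠ 1, so there is no saddle point; optimal play is mixed.
Mid is strictly dominated by High, so Firm A never plays it.
On the remaining 2×2 (High, Low vs Fight, Accommodate):
Let Firm A play High with probability p. Expected payoff against Fight: 6p + (-6)(1−p) = 12p − 6; against Accommodate: (-1)p + 1(1−p) = −2p + 1.
Setting these equal: 12p − 6 = −2p + 1 ⇒ 14p = 7 ⇒ p = 1/2, and the value is (12)·(1/2) − 6 = 0.
For Firm B: with q = P(Fight), equating High's and Low's payoffs gives 7q − 1 = −7q + 1 ⇒ q = 1/7.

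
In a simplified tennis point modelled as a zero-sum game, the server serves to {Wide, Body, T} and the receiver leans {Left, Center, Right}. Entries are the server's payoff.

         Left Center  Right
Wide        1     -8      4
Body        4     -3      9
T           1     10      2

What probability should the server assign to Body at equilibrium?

9/16

Row minima: Wide → -8, Body → -3, T → 1; maximin = 1.
Column maxima: Left → 4, Center → 10, Right → 9; minimax = 4.
1 ≠ 4, so there is no saddle point; optimal play is mixed.
Wide is strictly dominated by Body, so the server never plays it.
Right is strictly dominated by Left (it gives the server strictly more in every row), so the receiver never plays it.
On the remaining 2×2 (Body, T vs Left, Center):
Let the server play Body with probability p. Expected payoff against Left: 4p + 1(1−p) = 3p + 1; against Center: (-3)p + 10(1−p) = −13p + 10.
Setting these equal: 3p + 1 = −13p + 10 ⇒ 16p = 9 ⇒ p = 9/16, and the value is (3)·(9/16) + 1 = 43/16.
For the receiver: with q = P(Left), equating Body's and T's payoffs gives 7q − 3 = −9q + 10 ⇒ q = 13/16.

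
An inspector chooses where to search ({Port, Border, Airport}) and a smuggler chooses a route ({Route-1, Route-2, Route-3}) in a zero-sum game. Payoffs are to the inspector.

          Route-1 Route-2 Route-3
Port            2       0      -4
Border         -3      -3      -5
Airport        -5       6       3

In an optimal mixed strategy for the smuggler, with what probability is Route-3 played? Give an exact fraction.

Row minima: Port → -4, Border → -5, Airport → -5; maximin = -4.
Column maxima: Route-1 → 2, Route-2 → 6, Route-3 → 3; minimax = 2.
-4 ≠ 2, so there is no saddle point; optimal play is mixed.
Border is strictly dominated by Port, so the inspector never plays it.
Route-2 is strictly dominated by Route-3 (it gives the inspector strictly more in every row), so the smuggler never plays it.
On the remaining 2×2 (Port, Airport vs Route-1, Route-3):
Let the inspector play Port with probability p. Expected payoff against Route-1: 2p + (-5)(1−p) = 7p − 5; against Route-3: (-4)p + 3(1−p) = −7p + 3.
Setting these equal: 7p − 5 = −7p + 3 ⇒ 14p = 8 ⇒ p = 4/7, and the value is (7)·(4/7) − 5 = -1.
For the smuggler: with q = P(Route-1), equating Port's and Airport's payoffs gives 6q − 4 = −8q + 3 ⇒ q = 1/2.

1/2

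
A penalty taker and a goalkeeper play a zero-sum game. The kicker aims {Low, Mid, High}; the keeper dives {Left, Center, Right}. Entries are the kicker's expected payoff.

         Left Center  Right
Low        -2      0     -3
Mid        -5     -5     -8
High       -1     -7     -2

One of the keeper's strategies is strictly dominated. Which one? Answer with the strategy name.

Left

Right holds the kicker's payoff strictly below Left in every row: -3 < -2, -8 < -5, -2 < -1.
So Left is strictly dominated for the keeper.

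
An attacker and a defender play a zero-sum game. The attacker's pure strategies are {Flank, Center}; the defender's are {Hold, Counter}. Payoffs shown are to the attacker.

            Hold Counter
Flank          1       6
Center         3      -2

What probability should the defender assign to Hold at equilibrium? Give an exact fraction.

4/5

Row minima: Flank → 1, Center → -2; maximin = 1.
Column maxima: Hold → 3, Counter → 6; minimax = 3.
1 ≠ 3, so there is no saddle point; optimal play is mixed.
Let the attacker play Flank with probability p. Expected payoff against Hold: 1p + 3(1−p) = −2p + 3; against Counter: 6p + (-2)(1−p) = 8p − 2.
Setting these equal: −2p + 3 = 8p − 2 ⇒ −10p = -5 ⇒ p = 1/2, and the value is (-2)·(1/2) + 3 = 2.
For the defender: with q = P(Hold), equating Flank's and Center's payoffs gives −5q + 6 = 5q − 2 ⇒ q = 4/5.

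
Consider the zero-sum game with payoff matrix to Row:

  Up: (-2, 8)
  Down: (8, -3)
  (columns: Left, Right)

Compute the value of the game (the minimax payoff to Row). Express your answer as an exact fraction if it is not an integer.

58/21

Row minima: Up → -2, Down → -3; maximin = -2.
Column maxima: Left → 8, Right → 8; minimax = 8.
-2 ≠ 8, so there is no saddle point; optimal play is mixed.
Let Row play Up with probability p. Expected payoff against Left: (-2)p + 8(1−p) = −10p + 8; against Right: 8p + (-3)(1−p) = 11p − 3.
Setting these equal: −10p + 8 = 11p − 3 ⇒ −21p = -11 ⇒ p = 11/21, and the value is (-10)·(11/21) + 8 = 58/21.
For Column: with q = P(Left), equating Up's and Down's payoffs gives −10q + 8 = 11q − 3 ⇒ q = 11/21.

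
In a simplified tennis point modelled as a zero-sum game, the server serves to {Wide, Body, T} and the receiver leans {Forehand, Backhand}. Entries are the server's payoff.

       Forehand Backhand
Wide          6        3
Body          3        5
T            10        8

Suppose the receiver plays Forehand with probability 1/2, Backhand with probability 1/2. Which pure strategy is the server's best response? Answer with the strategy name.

Expected payoff of Wide: (1/2)·6 + (1/2)·3 = 9/2.
Expected payoff of Body: (1/2)·3 + (1/2)·5 = 4.
Expected payoff of T: (1/2)·10 + (1/2)·8 = 9.
The largest is 9, so the server's best response is T.

T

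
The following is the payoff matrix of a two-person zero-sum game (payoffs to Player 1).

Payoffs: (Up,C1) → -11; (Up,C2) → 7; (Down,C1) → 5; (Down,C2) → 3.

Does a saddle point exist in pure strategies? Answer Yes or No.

Row minima: Up → -11, Down → 3; maximin = 3.
Column maxima: C1 → 5, C2 → 7; minimax = 5.
3 ≠ 5, so no pure-strategy equilibrium exists.

No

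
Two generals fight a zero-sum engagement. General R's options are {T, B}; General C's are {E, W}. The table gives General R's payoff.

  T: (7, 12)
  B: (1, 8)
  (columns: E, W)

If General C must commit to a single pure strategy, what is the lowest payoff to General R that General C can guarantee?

7

Column maxima: E → 7, W → 12.
The smallest of these is 7.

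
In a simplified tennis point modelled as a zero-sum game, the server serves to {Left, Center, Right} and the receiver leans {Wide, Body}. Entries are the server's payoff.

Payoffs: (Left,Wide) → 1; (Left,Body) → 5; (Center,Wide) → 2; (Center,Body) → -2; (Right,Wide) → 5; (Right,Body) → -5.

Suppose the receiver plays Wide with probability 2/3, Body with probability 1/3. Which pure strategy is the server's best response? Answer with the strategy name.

Expected payoff of Left: (2/3)·1 + (1/3)·5 = 7/3.
Expected payoff of Center: (2/3)·2 + (1/3)·(-2) = 2/3.
Expected payoff of Right: (2/3)·5 + (1/3)·(-5) = 5/3.
The largest is 7/3, so the server's best response is Left.

Left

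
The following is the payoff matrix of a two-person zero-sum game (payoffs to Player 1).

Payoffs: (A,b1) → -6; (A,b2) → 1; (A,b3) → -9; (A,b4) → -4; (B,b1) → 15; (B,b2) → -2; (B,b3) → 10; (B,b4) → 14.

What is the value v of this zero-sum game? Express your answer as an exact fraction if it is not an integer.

Row minima: A → -9, B → -2; maximin = -2.
Column maxima: b1 → 15, b2 → 1, b3 → 10, b4 → 14; minimax = 1.
-2 ≠ 1, so there is no saddle point; optimal play is mixed.
b1 is strictly dominated by b3 (it gives Player 1 strictly more in every row), so Player 2 never plays it.
b4 is strictly dominated by b3 (it gives Player 1 strictly more in every row), so Player 2 never plays it.
On the remaining 2×2 (A, B vs b2, b3):
Let Player 1 play A with probability p. Expected payoff against b2: 1p + (-2)(1−p) = 3p − 2; against b3: (-9)p + 10(1−p) = −19p + 10.
Setting these equal: 3p − 2 = −19p + 10 ⇒ 22p = 12 ⇒ p = 6/11, and the value is (3)·(6/11) − 2 = -4/11.
For Player 2: with q = P(b2), equating A's and B's payoffs gives 10q − 9 = −12q + 10 ⇒ q = 19/22.

-4/11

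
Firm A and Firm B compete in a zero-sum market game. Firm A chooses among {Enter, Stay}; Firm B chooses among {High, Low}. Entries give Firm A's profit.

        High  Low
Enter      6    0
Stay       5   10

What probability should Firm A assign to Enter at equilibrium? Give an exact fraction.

Row minima: Enter → 0, Stay → 5; maximin = 5.
Column maxima: High → 6, Low → 10; minimax = 6.
5 ≠ 6, so there is no saddle point; optimal play is mixed.
Let Firm A play Enter with probability p. Expected payoff against High: 6p + 5(1−p) = p + 5; against Low: 0p + 10(1−p) = −10p + 10.
Setting these equal: p + 5 = −10p + 10 ⇒ 11p = 5 ⇒ p = 5/11, and the value is (1)·(5/11) + 5 = 60/11.
For Firm B: with q = P(High), equating Enter's and Stay's payoffs gives 6q = −5q + 10 ⇒ q = 10/11.

5/11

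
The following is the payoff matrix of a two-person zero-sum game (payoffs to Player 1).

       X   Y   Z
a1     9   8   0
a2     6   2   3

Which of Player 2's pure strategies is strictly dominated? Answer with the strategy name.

Y holds Player 1's payoff strictly below X in every row: 8 < 9, 2 < 6.
So X is strictly dominated for Player 2.

X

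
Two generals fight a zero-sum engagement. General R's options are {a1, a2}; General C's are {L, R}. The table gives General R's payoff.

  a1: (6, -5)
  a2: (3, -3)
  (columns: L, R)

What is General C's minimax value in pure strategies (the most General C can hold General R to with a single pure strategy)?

-3

Column maxima: L → 6, R → -3.
The smallest of these is -3.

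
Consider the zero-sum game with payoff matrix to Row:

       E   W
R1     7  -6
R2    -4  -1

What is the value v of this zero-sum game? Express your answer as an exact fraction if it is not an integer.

Row minima: R1 → -6, R2 → -4; maximin = -4.
Column maxima: E → 7, W → -1; minimax = -1.
-4 ≠ -1, so there is no saddle point; optimal play is mixed.
Let Row play R1 with probability p. Expected payoff against E: 7p + (-4)(1−p) = 11p − 4; against W: (-6)p + (-1)(1−p) = −5p − 1.
Setting these equal: 11p − 4 = −5p − 1 ⇒ 16p = 3 ⇒ p = 3/16, and the value is (11)·(3/16) − 4 = -31/16.
For Column: with q = P(E), equating R1's and R2's payoffs gives 13q − 6 = −3q − 1 ⇒ q = 5/16.

-31/16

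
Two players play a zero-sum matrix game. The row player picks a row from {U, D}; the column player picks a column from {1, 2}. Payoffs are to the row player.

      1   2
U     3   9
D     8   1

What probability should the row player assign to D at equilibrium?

6/13

Row minima: U → 3, D → 1; maximin = 3.
Column maxima: 1 → 8, 2 → 9; minimax = 8.
3 ≠ 8, so there is no saddle point; optimal play is mixed.
Let the row player play U with probability p. Expected payoff against 1: 3p + 8(1−p) = −5p + 8; against 2: 9p + 1(1−p) = 8p + 1.
Setting these equal: −5p + 8 = 8p + 1 ⇒ −13p = -7 ⇒ p = 7/13, and the value is (-5)·(7/13) + 8 = 69/13.
For the column player: with q = P(1), equating U's and D's payoffs gives −6q + 9 = 7q + 1 ⇒ q = 8/13.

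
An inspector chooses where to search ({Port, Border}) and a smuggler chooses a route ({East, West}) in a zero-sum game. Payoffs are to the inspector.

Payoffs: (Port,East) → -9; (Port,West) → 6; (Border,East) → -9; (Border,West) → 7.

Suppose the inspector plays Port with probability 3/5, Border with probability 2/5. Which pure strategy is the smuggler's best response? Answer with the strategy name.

East

If the smuggler plays East, the inspector's expected payoff is (3/5)·(-9) + (2/5)·(-9) = -9.
If the smuggler plays West, the inspector's expected payoff is (3/5)·6 + (2/5)·7 = 32/5.
The smuggler minimizes the inspector's payoff; the smallest is -9, so the best response is East.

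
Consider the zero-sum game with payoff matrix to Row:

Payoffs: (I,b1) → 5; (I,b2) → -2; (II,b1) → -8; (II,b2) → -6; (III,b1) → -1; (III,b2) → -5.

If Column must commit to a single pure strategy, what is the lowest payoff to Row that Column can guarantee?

Column maxima: b1 → 5, b2 → -2.
The smallest of these is -2.

-2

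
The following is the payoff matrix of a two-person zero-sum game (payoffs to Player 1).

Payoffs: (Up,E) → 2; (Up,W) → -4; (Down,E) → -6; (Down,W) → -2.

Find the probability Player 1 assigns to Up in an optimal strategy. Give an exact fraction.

2/5

Row minima: Up → -4, Down → -6; maximin = -4.
Column maxima: E → 2, W → -2; minimax = -2.
-4 ≠ -2, so there is no saddle point; optimal play is mixed.
Let Player 1 play Up with probability p. Expected payoff against E: 2p + (-6)(1−p) = 8p − 6; against W: (-4)p + (-2)(1−p) = −2p − 2.
Setting these equal: 8p − 6 = −2p − 2 ⇒ 10p = 4 ⇒ p = 2/5, and the value is (8)·(2/5) − 6 = -14/5.
For Player 2: with q = P(E), equating Up's and Down's payoffs gives 6q − 4 = −4q − 2 ⇒ q = 1/5.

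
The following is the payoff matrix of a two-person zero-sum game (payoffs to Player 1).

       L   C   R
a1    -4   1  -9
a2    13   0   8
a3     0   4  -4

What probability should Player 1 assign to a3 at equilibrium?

Row minima: a1 → -9, a2 → 0, a3 → -4; maximin = 0.
Column maxima: L → 13, C → 4, R → 8; minimax = 4.
0 ≠ 4, so there is no saddle point; optimal play is mixed.
a1 is strictly dominated by a3, so Player 1 never plays it.
L is strictly dominated by R (it gives Player 1 strictly more in every row), so Player 2 never plays it.
On the remaining 2×2 (a2, a3 vs C, R):
Let Player 1 play a2 with probability p. Expected payoff against C: 0p + 4(1−p) = −4p + 4; against R: 8p + (-4)(1−p) = 12p − 4.
Setting these equal: −4p + 4 = 12p − 4 ⇒ −16p = -8 ⇒ p = 1/2, and the value is (-4)·(1/2) + 4 = 2.
For Player 2: with q = P(C), equating a2's and a3's payoffs gives −8q + 8 = 8q − 4 ⇒ q = 3/4.

1/2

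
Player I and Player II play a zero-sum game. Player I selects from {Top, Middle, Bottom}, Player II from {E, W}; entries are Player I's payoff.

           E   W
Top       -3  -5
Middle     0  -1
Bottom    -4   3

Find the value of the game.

Row minima: Top → -5, Middle → -1, Bottom → -4; maximin = -1.
Column maxima: E → 0, W → 3; minimax = 0.
-1 ≠ 0, so there is no saddle point; optimal play is mixed.
Top is strictly dominated by Middle, so Player I never plays it.
On the remaining 2×2 (Middle, Bottom vs E, W):
Let Player I play Middle with probability p. Expected payoff against E: 0p + (-4)(1−p) = 4p − 4; against W: (-1)p + 3(1−p) = −4p + 3.
Setting these equal: 4p − 4 = −4p + 3 ⇒ 8p = 7 ⇒ p = 7/8, and the value is (4)·(7/8) − 4 = -1/2.
For Player II: with q = P(E), equating Middle's and Bottom's payoffs gives q − 1 = −7q + 3 ⇒ q = 1/2.

-1/2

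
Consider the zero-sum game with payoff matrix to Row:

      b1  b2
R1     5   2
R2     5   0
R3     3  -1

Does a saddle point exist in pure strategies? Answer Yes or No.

Row minima: R1 → 2, R2 → 0, R3 → -1; maximin = 2.
Column maxima: b1 → 5, b2 → 2; minimax = 2.
maximin = minimax = 2, so a saddle point exists.

Yes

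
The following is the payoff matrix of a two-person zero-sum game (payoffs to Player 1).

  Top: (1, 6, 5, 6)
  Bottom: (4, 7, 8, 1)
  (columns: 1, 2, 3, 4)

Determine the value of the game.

Row minima: Top → 1, Bottom → 1; maximin = 1.
Column maxima: 1 → 4, 2 → 7, 3 → 8, 4 → 6; minimax = 4.
1 ≠ 4, so there is no saddle point; optimal play is mixed.
2 is strictly dominated by 1 (it gives Player 1 strictly more in every row), so Player 2 never plays it.
3 is strictly dominated by 1 (it gives Player 1 strictly more in every row), so Player 2 never plays it.
On the remaining 2×2 (Top, Bottom vs 1, 4):
Let Player 1 play Top with probability p. Expected payoff against 1: 1p + 4(1−p) = −3p + 4; against 4: 6p + 1(1−p) = 5p + 1.
Setting these equal: −3p + 4 = 5p + 1 ⇒ −8p = -3 ⇒ p = 3/8, and the value is (-3)·(3/8) + 4 = 23/8.
For Player 2: with q = P(1), equating Top's and Bottom's payoffs gives −5q + 6 = 3q + 1 ⇒ q = 5/8.

23/8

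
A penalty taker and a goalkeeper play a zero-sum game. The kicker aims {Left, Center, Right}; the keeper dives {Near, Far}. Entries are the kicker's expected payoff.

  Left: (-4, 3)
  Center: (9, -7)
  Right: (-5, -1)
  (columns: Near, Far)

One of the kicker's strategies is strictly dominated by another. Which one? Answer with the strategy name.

Right

Left gives a strictly higher payoff than Right against every column: -4 > -5, 3 > -1.
So Right is strictly dominated and the kicker never plays it.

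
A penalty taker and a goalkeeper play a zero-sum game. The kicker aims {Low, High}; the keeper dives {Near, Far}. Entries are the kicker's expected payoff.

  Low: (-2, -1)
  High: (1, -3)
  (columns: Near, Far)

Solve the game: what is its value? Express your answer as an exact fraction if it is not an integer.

Row minima: Low → -2, High → -3; maximin = -2.
Column maxima: Near → 1, Far → -1; minimax = -1.
-2 ≠ -1, so there is no saddle point; optimal play is mixed.
Let the kicker play Low with probability p. Expected payoff against Near: (-2)p + 1(1−p) = −3p + 1; against Far: (-1)p + (-3)(1−p) = 2p − 3.
Setting these equal: −3p + 1 = 2p − 3 ⇒ −5p = -4 ⇒ p = 4/5, and the value is (-3)·(4/5) + 1 = -7/5.
For the keeper: with q = P(Near), equating Low's and High's payoffs gives −q − 1 = 4q − 3 ⇒ q = 2/5.

-7/5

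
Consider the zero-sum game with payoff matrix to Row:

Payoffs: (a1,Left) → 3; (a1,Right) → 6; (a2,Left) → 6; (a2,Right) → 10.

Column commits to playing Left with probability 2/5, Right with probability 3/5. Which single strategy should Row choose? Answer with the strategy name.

Expected payoff of a1: (2/5)·3 + (3/5)·6 = 24/5.
Expected payoff of a2: (2/5)·6 + (3/5)·10 = 42/5.
The largest is 42/5, so Row's best response is a2.

a2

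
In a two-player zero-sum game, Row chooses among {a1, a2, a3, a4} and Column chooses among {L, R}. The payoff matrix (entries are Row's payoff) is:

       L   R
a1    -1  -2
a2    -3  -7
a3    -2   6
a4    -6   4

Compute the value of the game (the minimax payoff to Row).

Row minima: a1 → -2, a2 → -7, a3 → -2, a4 → -6; maximin = -2.
Column maxima: L → -1, R → 6; minimax = -1.
-2 ≠ -1, so there is no saddle point; optimal play is mixed.
a2 is strictly dominated by a1, so Row never plays it.
a4 is strictly dominated by a3, so Row never plays it.
On the remaining 2×2 (a1, a3 vs L, R):
Let Row play a1 with probability p. Expected payoff against L: (-1)p + (-2)(1−p) = p − 2; against R: (-2)p + 6(1−p) = −8p + 6.
Setting these equal: p − 2 = −8p + 6 ⇒ 9p = 8 ⇒ p = 8/9, and the value is (1)·(8/9) − 2 = -10/9.
For Column: with q = P(L), equating a1's and a3's payoffs gives q − 2 = −8q + 6 ⇒ q = 8/9.

-10/9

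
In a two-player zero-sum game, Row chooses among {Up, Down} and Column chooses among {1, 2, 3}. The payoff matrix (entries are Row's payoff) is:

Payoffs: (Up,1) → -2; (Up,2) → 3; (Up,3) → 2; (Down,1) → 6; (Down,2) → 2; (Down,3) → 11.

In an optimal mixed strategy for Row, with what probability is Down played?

5/9

Row minima: Up → -2, Down → 2; maximin = 2.
Column maxima: 1 → 6, 2 → 3, 3 → 11; minimax = 3.
2 ≠ 3, so there is no saddle point; optimal play is mixed.
3 is strictly dominated by 1 (it gives Row strictly more in every row), so Column never plays it.
On the remaining 2×2 (Up, Down vs 1, 2):
Let Row play Up with probability p. Expected payoff against 1: (-2)p + 6(1−p) = −8p + 6; against 2: 3p + 2(1−p) = p + 2.
Setting these equal: −8p + 6 = p + 2 ⇒ −9p = -4 ⇒ p = 4/9, and the value is (-8)·(4/9) + 6 = 22/9.
For Column: with q = P(1), equating Up's and Down's payoffs gives −5q + 3 = 4q + 2 ⇒ q = 1/9.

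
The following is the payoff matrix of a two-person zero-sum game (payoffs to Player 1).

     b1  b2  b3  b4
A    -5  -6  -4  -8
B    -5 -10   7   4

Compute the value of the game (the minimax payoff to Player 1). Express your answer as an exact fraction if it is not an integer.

Row minima: A → -8, B → -10; maximin = -8.
Column maxima: b1 → -5, b2 → -6, b3 → 7, b4 → 4; minimax = -6.
-8 ≠ -6, so there is no saddle point; optimal play is mixed.
b1 is strictly dominated by b2 (it gives Player 1 strictly more in every row), so Player 2 never plays it.
b3 is strictly dominated by b2 (it gives Player 1 strictly more in every row), so Player 2 never plays it.
On the remaining 2×2 (A, B vs b2, b4):
Let Player 1 play A with probability p. Expected payoff against b2: (-6)p + (-10)(1−p) = 4p − 10; against b4: (-8)p + 4(1−p) = −12p + 4.
Setting these equal: 4p − 10 = −12p + 4 ⇒ 16p = 14 ⇒ p = 7/8, and the value is (4)·(7/8) − 10 = -13/2.
For Player 2: with q = P(b2), equating A's and B's payoffs gives 2q − 8 = −14q + 4 ⇒ q = 3/4.

-13/2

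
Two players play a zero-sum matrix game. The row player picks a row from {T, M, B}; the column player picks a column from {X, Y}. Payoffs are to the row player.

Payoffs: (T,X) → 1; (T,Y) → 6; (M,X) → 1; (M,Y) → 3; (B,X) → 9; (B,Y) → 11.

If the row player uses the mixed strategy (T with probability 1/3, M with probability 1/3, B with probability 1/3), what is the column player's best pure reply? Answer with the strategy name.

X

If the column player plays X, the row player's expected payoff is (1/3)·1 + (1/3)·1 + (1/3)·9 = 11/3.
If the column player plays Y, the row player's expected payoff is (1/3)·6 + (1/3)·3 + (1/3)·11 = 20/3.
The column player minimizes the row player's payoff; the smallest is 11/3, so the best response is X.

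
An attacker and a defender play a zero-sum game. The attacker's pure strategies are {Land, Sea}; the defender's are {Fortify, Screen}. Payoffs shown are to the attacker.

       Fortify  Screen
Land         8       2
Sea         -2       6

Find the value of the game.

26/7

Row minima: Land → 2, Sea → -2; maximin = 2.
Column maxima: Fortify → 8, Screen → 6; minimax = 6.
2 ≠ 6, so there is no saddle point; optimal play is mixed.
Let the attacker play Land with probability p. Expected payoff against Fortify: 8p + (-2)(1−p) = 10p − 2; against Screen: 2p + 6(1−p) = −4p + 6.
Setting these equal: 10p − 2 = −4p + 6 ⇒ 14p = 8 ⇒ p = 4/7, and the value is (10)·(4/7) − 2 = 26/7.
For the defender: with q = P(Fortify), equating Land's and Sea's payoffs gives 6q + 2 = −8q + 6 ⇒ q = 2/7.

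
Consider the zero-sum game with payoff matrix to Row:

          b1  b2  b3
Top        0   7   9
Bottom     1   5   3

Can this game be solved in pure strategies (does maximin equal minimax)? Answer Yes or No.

Yes

Row minima: Top → 0, Bottom → 1; maximin = 1.
Column maxima: b1 → 1, b2 → 7, b3 → 9; minimax = 1.
maximin = minimax = 1, so a saddle point exists.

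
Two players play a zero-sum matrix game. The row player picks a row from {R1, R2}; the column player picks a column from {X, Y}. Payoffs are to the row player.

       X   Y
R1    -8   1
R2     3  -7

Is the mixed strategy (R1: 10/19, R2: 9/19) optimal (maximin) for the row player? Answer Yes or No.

Yes

Against X this mix gives (10/19)·(-8) + (9/19)·3 = -53/19.
Against Y this mix gives (10/19)·1 + (9/19)·(-7) = -53/19.
All of the column player's active replies (X, Y) yield -53/19, and no column does worse for the row player. The mix makes the column player indifferent and guarantees -53/19, so it is optimal.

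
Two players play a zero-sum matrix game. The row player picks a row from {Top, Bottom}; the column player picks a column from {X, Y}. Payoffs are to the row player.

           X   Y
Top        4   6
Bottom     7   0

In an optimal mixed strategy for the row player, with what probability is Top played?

7/9

Row minima: Top → 4, Bottom → 0; maximin = 4.
Column maxima: X → 7, Y → 6; minimax = 6.
4 ≠ 6, so there is no saddle point; optimal play is mixed.
Let the row player play Top with probability p. Expected payoff against X: 4p + 7(1−p) = −3p + 7; against Y: 6p + 0(1−p) = 6p.
Setting these equal: −3p + 7 = 6p ⇒ −9p = -7 ⇒ p = 7/9, and the value is (-3)·(7/9) + 7 = 14/3.
For the column player: with q = P(X), equating Top's and Bottom's payoffs gives −2q + 6 = 7q ⇒ q = 2/3.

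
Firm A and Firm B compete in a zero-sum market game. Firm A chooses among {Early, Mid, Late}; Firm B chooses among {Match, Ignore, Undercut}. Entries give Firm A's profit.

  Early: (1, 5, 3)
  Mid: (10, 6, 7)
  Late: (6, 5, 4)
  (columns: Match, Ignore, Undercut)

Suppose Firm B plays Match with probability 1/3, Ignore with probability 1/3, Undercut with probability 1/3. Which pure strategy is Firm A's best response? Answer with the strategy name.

Expected payoff of Early: (1/3)·1 + (1/3)·5 + (1/3)·3 = 3.
Expected payoff of Mid: (1/3)·10 + (1/3)·6 + (1/3)·7 = 23/3.
Expected payoff of Late: (1/3)·6 + (1/3)·5 + (1/3)·4 = 5.
The largest is 23/3, so Firm A's best response is Mid.

Mid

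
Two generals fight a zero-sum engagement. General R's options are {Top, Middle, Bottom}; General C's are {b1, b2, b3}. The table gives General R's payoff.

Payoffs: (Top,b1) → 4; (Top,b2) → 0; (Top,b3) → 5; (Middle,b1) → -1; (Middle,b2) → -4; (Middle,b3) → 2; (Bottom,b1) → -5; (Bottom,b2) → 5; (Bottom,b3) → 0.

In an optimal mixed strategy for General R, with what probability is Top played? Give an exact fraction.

Row minima: Top → 0, Middle → -4, Bottom → -5; maximin = 0.
Column maxima: b1 → 4, b2 → 5, b3 → 5; minimax = 4.
0 ≠ 4, so there is no saddle point; optimal play is mixed.
Middle is strictly dominated by Top, so General R never plays it.
b3 is strictly dominated by b1 (it gives General R strictly more in every row), so General C never plays it.
On the remaining 2×2 (Top, Bottom vs b1, b2):
Let General R play Top with probability p. Expected payoff against b1: 4p + (-5)(1−p) = 9p − 5; against b2: 0p + 5(1−p) = −5p + 5.
Setting these equal: 9p − 5 = −5p + 5 ⇒ 14p = 10 ⇒ p = 5/7, and the value is (9)·(5/7) − 5 = 10/7.
For General C: with q = P(b1), equating Top's and Bottom's payoffs gives 4q = −10q + 5 ⇒ q = 5/14.

5/7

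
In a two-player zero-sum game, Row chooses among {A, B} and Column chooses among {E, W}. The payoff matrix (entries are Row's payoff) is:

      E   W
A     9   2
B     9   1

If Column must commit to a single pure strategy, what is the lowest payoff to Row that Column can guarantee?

Column maxima: E → 9, W → 2.
The smallest of these is 2.

2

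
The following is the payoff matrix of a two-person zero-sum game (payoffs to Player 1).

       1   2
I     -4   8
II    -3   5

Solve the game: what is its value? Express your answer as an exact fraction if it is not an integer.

-3

Row minima: I → -4, II → -3; maximin = -3.
Column maxima: 1 → -3, 2 → 8; minimax = -3.
Since maximin = minimax = -3, there is a saddle point and the value is -3.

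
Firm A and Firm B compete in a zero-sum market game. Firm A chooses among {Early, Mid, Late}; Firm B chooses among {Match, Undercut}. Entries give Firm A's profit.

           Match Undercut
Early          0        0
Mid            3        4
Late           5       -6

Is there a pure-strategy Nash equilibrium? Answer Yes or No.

No

Row minima: Early → 0, Mid → 3, Late → -6; maximin = 3.
Column maxima: Match → 5, Undercut → 4; minimax = 4.
3 ≠ 4, so no pure-strategy equilibrium exists.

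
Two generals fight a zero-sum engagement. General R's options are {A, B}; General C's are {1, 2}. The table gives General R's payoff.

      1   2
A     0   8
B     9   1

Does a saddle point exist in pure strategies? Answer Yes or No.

No

Row minima: A → 0, B → 1; maximin = 1.
Column maxima: 1 → 9, 2 → 8; minimax = 8.
1 ≠ 8, so no pure-strategy equilibrium exists.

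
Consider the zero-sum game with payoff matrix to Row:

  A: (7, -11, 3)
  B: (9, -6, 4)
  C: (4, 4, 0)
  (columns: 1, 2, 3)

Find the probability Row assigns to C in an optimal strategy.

5/7

Row minima: A → -11, B → -6, C → 0; maximin = 0.
Column maxima: 1 → 9, 2 → 4, 3 → 4; minimax = 4.
0 ≠ 4, so there is no saddle point; optimal play is mixed.
A is strictly dominated by B, so Row never plays it.
1 is strictly dominated by 3 (it gives Row strictly more in every row), so Column never plays it.
On the remaining 2×2 (B, C vs 2, 3):
Let Row play B with probability p. Expected payoff against 2: (-6)p + 4(1−p) = −10p + 4; against 3: 4p + 0(1−p) = 4p.
Setting these equal: −10p + 4 = 4p ⇒ −14p = -4 ⇒ p = 2/7, and the value is (-10)·(2/7) + 4 = 8/7.
For Column: with q = P(2), equating B's and C's payoffs gives −10q + 4 = 4q ⇒ q = 2/7.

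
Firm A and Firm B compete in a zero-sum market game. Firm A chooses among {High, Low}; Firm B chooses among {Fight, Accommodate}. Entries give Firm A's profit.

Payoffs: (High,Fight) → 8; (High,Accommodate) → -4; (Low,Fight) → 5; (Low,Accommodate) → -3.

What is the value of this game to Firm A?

-3

Row minima: High → -4, Low → -3; maximin = -3.
Column maxima: Fight → 8, Accommodate → -3; minimax = -3.
Since maximin = minimax = -3, there is a saddle point and the value is -3.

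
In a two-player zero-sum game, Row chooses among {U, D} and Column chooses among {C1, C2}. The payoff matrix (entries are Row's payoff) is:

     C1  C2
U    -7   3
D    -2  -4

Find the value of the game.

-17/6

Row minima: U → -7, D → -4; maximin = -4.
Column maxima: C1 → -2, C2 → 3; minimax = -2.
-4 ≠ -2, so there is no saddle point; optimal play is mixed.
Let Row play U with probability p. Expected payoff against C1: (-7)p + (-2)(1−p) = −5p − 2; against C2: 3p + (-4)(1−p) = 7p − 4.
Setting these equal: −5p − 2 = 7p − 4 ⇒ −12p = -2 ⇒ p = 1/6, and the value is (-5)·(1/6) − 2 = -17/6.
For Column: with q = P(C1), equating U's and D's payoffs gives −10q + 3 = 2q − 4 ⇒ q = 7/12.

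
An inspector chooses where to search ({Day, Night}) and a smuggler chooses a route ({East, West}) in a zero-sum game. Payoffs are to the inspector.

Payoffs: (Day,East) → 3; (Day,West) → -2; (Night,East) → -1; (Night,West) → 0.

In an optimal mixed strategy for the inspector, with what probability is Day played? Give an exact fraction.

Row minima: Day → -2, Night → -1; maximin = -1.
Column maxima: East → 3, West → 0; minimax = 0.
-1 ≠ 0, so there is no saddle point; optimal play is mixed.
Let the inspector play Day with probability p. Expected payoff against East: 3p + (-1)(1−p) = 4p − 1; against West: (-2)p + 0(1−p) = −2p.
Setting these equal: 4p − 1 = −2p ⇒ 6p = 1 ⇒ p = 1/6, and the value is (4)·(1/6) − 1 = -1/3.
For the smuggler: with q = P(East), equating Day's and Night's payoffs gives 5q − 2 = −q ⇒ q = 1/3.

1/6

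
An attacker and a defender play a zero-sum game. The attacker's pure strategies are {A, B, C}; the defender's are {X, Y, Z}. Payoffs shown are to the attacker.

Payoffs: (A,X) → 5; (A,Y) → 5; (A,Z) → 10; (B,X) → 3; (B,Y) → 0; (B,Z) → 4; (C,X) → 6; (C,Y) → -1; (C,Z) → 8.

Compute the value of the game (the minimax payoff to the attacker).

Row minima: A → 5, B → 0, C → -1; maximin = 5.
Column maxima: X → 6, Y → 5, Z → 10; minimax = 5.
Since maximin = minimax = 5, there is a saddle point and the value is 5.

5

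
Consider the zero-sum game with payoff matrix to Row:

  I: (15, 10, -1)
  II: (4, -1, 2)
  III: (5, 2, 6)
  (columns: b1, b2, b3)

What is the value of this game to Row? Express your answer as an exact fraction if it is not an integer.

Row minima: I → -1, II → -1, III → 2; maximin = 2.
Column maxima: b1 → 15, b2 → 10, b3 → 6; minimax = 6.
2 ≠ 6, so there is no saddle point; optimal play is mixed.
II is strictly dominated by III, so Row never plays it.
b1 is strictly dominated by b2 (it gives Row strictly more in every row), so Column never plays it.
On the remaining 2×2 (I, III vs b2, b3):
Let Row play I with probability p. Expected payoff against b2: 10p + 2(1−p) = 8p + 2; against b3: (-1)p + 6(1−p) = −7p + 6.
Setting these equal: 8p + 2 = −7p + 6 ⇒ 15p = 4 ⇒ p = 4/15, and the value is (8)·(4/15) + 2 = 62/15.
For Column: with q = P(b2), equating I's and III's payoffs gives 11q − 1 = −4q + 6 ⇒ q = 7/15.

62/15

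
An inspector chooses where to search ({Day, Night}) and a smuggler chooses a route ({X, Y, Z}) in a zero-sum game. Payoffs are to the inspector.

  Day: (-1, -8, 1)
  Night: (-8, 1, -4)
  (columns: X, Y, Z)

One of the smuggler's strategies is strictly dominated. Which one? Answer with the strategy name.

X holds the inspector's payoff strictly below Z in every row: -1 < 1, -8 < -4.
So Z is strictly dominated for the smuggler.

Z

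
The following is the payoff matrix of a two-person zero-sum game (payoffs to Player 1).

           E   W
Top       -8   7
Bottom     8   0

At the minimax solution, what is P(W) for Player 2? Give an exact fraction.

Row minima: Top → -8, Bottom → 0; maximin = 0.
Column maxima: E → 8, W → 7; minimax = 7.
0 ≠ 7, so there is no saddle point; optimal play is mixed.
Let Player 1 play Top with probability p. Expected payoff against E: (-8)p + 8(1−p) = −16p + 8; against W: 7p + 0(1−p) = 7p.
Setting these equal: −16p + 8 = 7p ⇒ −23p = -8 ⇒ p = 8/23, and the value is (-16)·(8/23) + 8 = 56/23.
For Player 2: with q = P(E), equating Top's and Bottom's payoffs gives −15q + 7 = 8q ⇒ q = 7/23.

16/23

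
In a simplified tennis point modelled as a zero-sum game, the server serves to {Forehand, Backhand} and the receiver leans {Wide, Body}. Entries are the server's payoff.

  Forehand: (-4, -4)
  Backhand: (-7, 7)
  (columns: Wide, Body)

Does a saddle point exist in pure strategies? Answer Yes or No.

Row minima: Forehand → -4, Backhand → -7; maximin = -4.
Column maxima: Wide → -4, Body → 7; minimax = -4.
maximin = minimax = -4, so a saddle point exists.

Yes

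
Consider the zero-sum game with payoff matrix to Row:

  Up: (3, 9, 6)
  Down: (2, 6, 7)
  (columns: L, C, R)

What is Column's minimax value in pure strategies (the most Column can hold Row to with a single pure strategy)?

Column maxima: L → 3, C → 9, R → 7.
The smallest of these is 3.

3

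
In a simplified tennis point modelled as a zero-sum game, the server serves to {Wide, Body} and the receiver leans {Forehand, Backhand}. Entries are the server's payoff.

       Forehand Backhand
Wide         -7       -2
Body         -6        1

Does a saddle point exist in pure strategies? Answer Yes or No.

Row minima: Wide → -7, Body → -6; maximin = -6.
Column maxima: Forehand → -6, Backhand → 1; minimax = -6.
maximin = minimax = -6, so a saddle point exists.

Yes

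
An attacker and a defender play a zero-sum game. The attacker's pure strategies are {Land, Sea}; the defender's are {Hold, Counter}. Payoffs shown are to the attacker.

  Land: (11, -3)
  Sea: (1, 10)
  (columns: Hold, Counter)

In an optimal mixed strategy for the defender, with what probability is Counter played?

Row minima: Land → -3, Sea → 1; maximin = 1.
Column maxima: Hold → 11, Counter → 10; minimax = 10.
1 ≠ 10, so there is no saddle point; optimal play is mixed.
Let the attacker play Land with probability p. Expected payoff against Hold: 11p + 1(1−p) = 10p + 1; against Counter: (-3)p + 10(1−p) = −13p + 10.
Setting these equal: 10p + 1 = −13p + 10 ⇒ 23p = 9 ⇒ p = 9/23, and the value is (10)·(9/23) + 1 = 113/23.
For the defender: with q = P(Hold), equating Land's and Sea's payoffs gives 14q − 3 = −9q + 10 ⇒ q = 13/23.

10/23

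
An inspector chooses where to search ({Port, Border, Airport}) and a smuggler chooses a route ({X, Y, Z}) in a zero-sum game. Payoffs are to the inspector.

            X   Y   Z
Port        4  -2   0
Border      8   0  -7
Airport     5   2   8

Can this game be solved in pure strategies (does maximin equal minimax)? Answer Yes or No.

Yes

Row minima: Port → -2, Border → -7, Airport → 2; maximin = 2.
Column maxima: X → 8, Y → 2, Z → 8; minimax = 2.
maximin = minimax = 2, so a saddle point exists.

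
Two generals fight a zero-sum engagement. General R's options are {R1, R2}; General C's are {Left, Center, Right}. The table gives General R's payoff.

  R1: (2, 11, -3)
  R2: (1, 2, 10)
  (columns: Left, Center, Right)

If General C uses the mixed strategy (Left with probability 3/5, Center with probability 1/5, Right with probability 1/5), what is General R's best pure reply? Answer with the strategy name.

R2

Expected payoff of R1: (3/5)·2 + (1/5)·11 + (1/5)·(-3) = 14/5.
Expected payoff of R2: (3/5)·1 + (1/5)·2 + (1/5)·10 = 3.
The largest is 3, so General R's best response is R2.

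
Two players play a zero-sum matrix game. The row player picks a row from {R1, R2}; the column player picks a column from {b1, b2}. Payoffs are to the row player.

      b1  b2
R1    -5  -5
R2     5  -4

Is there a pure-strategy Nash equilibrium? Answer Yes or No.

Yes

Row minima: R1 → -5, R2 → -4; maximin = -4.
Column maxima: b1 → 5, b2 → -4; minimax = -4.
maximin = minimax = -4, so a saddle point exists.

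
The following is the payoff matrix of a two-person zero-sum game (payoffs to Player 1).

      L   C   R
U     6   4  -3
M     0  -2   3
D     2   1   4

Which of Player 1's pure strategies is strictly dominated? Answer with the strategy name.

M

D gives a strictly higher payoff than M against every column: 2 > 0, 1 > -2, 4 > 3.
So M is strictly dominated and Player 1 never plays it.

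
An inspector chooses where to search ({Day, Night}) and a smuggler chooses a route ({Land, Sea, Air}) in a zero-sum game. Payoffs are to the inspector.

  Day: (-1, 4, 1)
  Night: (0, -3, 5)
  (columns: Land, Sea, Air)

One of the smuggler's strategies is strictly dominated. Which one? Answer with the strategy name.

Air

Land holds the inspector's payoff strictly below Air in every row: -1 < 1, 0 < 5.
So Air is strictly dominated for the smuggler.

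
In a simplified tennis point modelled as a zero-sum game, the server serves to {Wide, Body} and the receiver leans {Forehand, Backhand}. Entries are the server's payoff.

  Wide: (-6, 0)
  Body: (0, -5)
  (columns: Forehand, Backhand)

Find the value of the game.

Row minima: Wide → -6, Body → -5; maximin = -5.
Column maxima: Forehand → 0, Backhand → 0; minimax = 0.
-5 ≠ 0, so there is no saddle point; optimal play is mixed.
Let the server play Wide with probability p. Expected payoff against Forehand: (-6)p + 0(1−p) = −6p; against Backhand: 0p + (-5)(1−p) = 5p − 5.
Setting these equal: −6p = 5p − 5 ⇒ −11p = -5 ⇒ p = 5/11, and the value is (-6)·(5/11) = -30/11.
For the receiver: with q = P(Forehand), equating Wide's and Body's payoffs gives −6q = 5q − 5 ⇒ q = 5/11.

-30/11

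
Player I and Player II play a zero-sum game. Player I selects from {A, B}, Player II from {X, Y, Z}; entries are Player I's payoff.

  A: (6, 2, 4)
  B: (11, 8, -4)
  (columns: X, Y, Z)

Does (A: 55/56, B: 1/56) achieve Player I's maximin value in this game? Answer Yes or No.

Against X this mix gives (55/56)·6 + (1/56)·11 = 341/56.
Against Y this mix gives (55/56)·2 + (1/56)·8 = 59/28.
Against Z this mix gives (55/56)·4 + (1/56)·(-4) = 27/7.
Player II will play Y, holding Player I to 59/28. Shifting weight toward the row that does better against Y would raise this floor (the equalizing mix achieves 20/7 against both Y and Z), so the proposed strategy is not optimal.

No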